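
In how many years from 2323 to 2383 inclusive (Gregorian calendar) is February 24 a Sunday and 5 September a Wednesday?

0

Check each year's weekday for February 24 and 5 September:
  2323: Sat/Wed  2324: Sun/Fri  2325: Tue/Sat  2326: Wed/Sun  2327: Thu/Mon  2328: Fri/Wed  2329: Sun/Thu  2330: Mon/Fri  2331: Tue/Sat  2332: Wed/Mon  2333: Fri/Tue  2334: Sat/Wed  2335: Sun/Thu  2336: Mon/Sat  …(33 more)…  2370: Tue/Sat  2371: Wed/Sun  2372: Thu/Tue  2373: Sat/Wed  2374: Sun/Thu  2375: Mon/Fri  2376: Tue/Sun  2377: Thu/Mon  2378: Fri/Tue  2379: Sat/Wed  2380: Sun/Fri  2381: Tue/Sat  2382: Wed/Sun  2383: Thu/Mon
Both conditions hold in: no year — 0.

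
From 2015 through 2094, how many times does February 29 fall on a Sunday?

Leap years in 2015–2094: 20 of them.
Feb 29 weekday advances by 5 (mod 7) from one leap year to the next four years later (or differs when a century non-leap intervenes).
Leap-day weekdays: 2016:Mon 2020:Sat 2024:Thu 2028:Tue 2032:Sun✓ 2036:Fri 2040:Wed 2044:Mon 2048:Sat 2052:Thu 2056:Tue 2060:Sun✓ 2064:Fri 2068:Wed 2072:Mon 2076:Sat 2080:Thu 2084:Tue 2088:Sun✓ 2092:Fri
Sunday: 2032, 2060, 2088 → 3.

3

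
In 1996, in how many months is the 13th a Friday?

2

Check the 13th of each month of 1996: Jan 13: Sat, Feb 13: Tue, Mar 13: Wed, Apr 13: Sat, May 13: Mon, Jun 13: Thu, Jul 13: Sat, Aug 13: Tue, Sep 13: Fri, Oct 13: Sun, Nov 13: Wed, Dec 13: Fri.
Friday occurs in September, December — 2 months.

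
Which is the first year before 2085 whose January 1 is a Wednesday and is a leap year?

2076

Jan 1 advances by 2 weekdays after a leap year and by 1 after a common year.
2085: Jan 1 is Monday.
2084: Saturday (leap)
2083: Friday
2082: Thursday
2081: Wednesday
2080: Monday (leap)
2079: Sunday
2078: Saturday
2077: Friday
2076: Wednesday (leap)
2076 begins on a Wednesday and is a leap year.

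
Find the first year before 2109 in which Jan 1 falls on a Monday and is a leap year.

Jan 1 advances by 2 weekdays after a leap year and by 1 after a common year.
2109: Jan 1 is Tuesday.
2108: Sunday (leap)
2107: Saturday
2106: Friday
2105: Thursday
2104: Tuesday (leap)
2103: Monday
2102: Sunday
2101: Saturday
2100: Friday
2099: Thursday
2098: Wednesday
2097: Tuesday
2096: Sunday (leap)
2095: Saturday
2094: Friday
2093: Thursday
2092: Tuesday (leap)
2091: Monday
2090: Sunday
2089: Saturday
2088: Thursday (leap)
2087: Wednesday
2086: Tuesday
2085: Monday
2084: Saturday (leap)
2083: Friday
2082: Thursday
2081: Wednesday
2080: Monday (leap)
2080 begins on a Monday and is a leap year.

2080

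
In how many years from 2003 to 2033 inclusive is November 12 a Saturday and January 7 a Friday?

4

Check each year's weekday for November 12 and January 7:
  2003: Wed/Tue  2004: Fri/Wed  2005: Sat/Fri ✓  2006: Sun/Sat  2007: Mon/Sun  2008: Wed/Mon  2009: Thu/Wed  2010: Fri/Thu  2011: Sat/Fri ✓  2012: Mon/Sat  2013: Tue/Mon  2014: Wed/Tue  2015: Thu/Wed  2016: Sat/Thu  …(3 more)…  2020: Thu/Tue  2021: Fri/Thu  2022: Sat/Fri ✓  2023: Sun/Sat  2024: Tue/Sun  2025: Wed/Tue  2026: Thu/Wed  2027: Fri/Thu  2028: Sun/Fri  2029: Mon/Sun  2030: Tue/Mon  2031: Wed/Tue  2032: Fri/Wed  2033: Sat/Fri ✓
Both conditions hold in: 2005, 2011, 2022, 2033 — 4.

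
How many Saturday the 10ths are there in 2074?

Check the 10th of each month of 2074: Jan 10: Wed, Feb 10: Sat, Mar 10: Sat, Apr 10: Tue, May 10: Thu, Jun 10: Sun, Jul 10: Tue, Aug 10: Fri, Sep 10: Mon, Oct 10: Wed, Nov 10: Sat, Dec 10: Mon.
Saturday occurs in February, March, November — 3 months.

3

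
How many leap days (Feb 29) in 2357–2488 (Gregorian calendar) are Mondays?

5

Leap years in 2357–2488: 33 of them.
Feb 29 weekday advances by 5 (mod 7) from one leap year to the next four years later (or differs when a century non-leap intervenes).
Leap-day weekdays: 2360:Mon✓ 2364:Sat 2368:Thu 2372:Tue 2376:Sun 2380:Fri 2384:Wed 2388:Mon✓ 2392:Sat 2396:Thu 2400:Tue 2404:Sun 2408:Fri …(7 more)… 2440:Wed 2444:Mon✓ 2448:Sat 2452:Thu 2456:Tue 2460:Sun 2464:Fri 2468:Wed 2472:Mon✓ 2476:Sat 2480:Thu 2484:Tue 2488:Sun
Monday: 2360, 2388, 2416, 2444, 2472 → 5.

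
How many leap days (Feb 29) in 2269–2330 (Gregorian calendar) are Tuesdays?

2

Leap years in 2269–2330: 14 of them.
Feb 29 weekday advances by 5 (mod 7) from one leap year to the next four years later (or differs when a century non-leap intervenes).
Leap-day weekdays: 2272:Thu 2276:Tue✓ 2280:Sun 2284:Fri 2288:Wed 2292:Mon 2296:Sat 2304:Mon 2308:Sat 2312:Thu 2316:Tue✓ 2320:Sun 2324:Fri 2328:Wed
Tuesday: 2276, 2316 → 2.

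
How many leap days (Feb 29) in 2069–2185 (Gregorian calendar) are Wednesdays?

Leap years in 2069–2185: 28 of them.
Feb 29 weekday advances by 5 (mod 7) from one leap year to the next four years later (or differs when a century non-leap intervenes).
Leap-day weekdays: 2072:Mon 2076:Sat 2080:Thu 2084:Tue 2088:Sun 2092:Fri 2096:Wed✓ 2104:Fri 2108:Wed✓ 2112:Mon 2116:Sat 2120:Thu 2124:Tue 2128:Sun 2132:Fri 2136:Wed✓ 2140:Mon 2144:Sat 2148:Thu 2152:Tue 2156:Sun 2160:Fri 2164:Wed✓ 2168:Mon 2172:Sat 2176:Thu 2180:Tue 2184:Sun
Wednesday: 2096, 2108, 2136, 2164 → 4.

4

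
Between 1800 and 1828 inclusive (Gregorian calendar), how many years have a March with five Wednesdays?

12

March has 31 days; it has five Wednesdays when Wednesday falls among the first (month-length − 28) days — i.e. when March 1 is one of Wednesday/Tuesday/Monday.
March 1 by year: 1800:Sat 1801:Sun 1802:Mon✓ 1803:Tue✓ 1804:Thu 1805:Fri 1806:Sat 1807:Sun 1808:Tue✓ 1809:Wed✓ 1810:Thu 1811:Fri 1812:Sun 1813:Mon✓ 1814:Tue✓ 1815:Wed✓ 1816:Fri 1817:Sat 1818:Sun 1819:Mon✓ 1820:Wed✓ 1821:Thu 1822:Fri 1823:Sat 1824:Mon✓ 1825:Tue✓ 1826:Wed✓ 1827:Thu 1828:Sat
Years with five Wednesdays: 1802, 1803, 1808, 1809, 1813, 1814, 1815, 1819, 1820, 1824, 1825, 1826 → 12.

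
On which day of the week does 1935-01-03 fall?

Thursday

January 1, 1935 is a Tuesday.
January 3 is day 3 of the year, i.e. 2 days after Jan 1.
2 mod 7 = 2, so advance 2 weekdays from Tuesday: Thursday.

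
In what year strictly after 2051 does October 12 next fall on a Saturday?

From one year to the next, a fixed date's weekday advances by 1, or by 2 when a Feb 29 lies between the two dates.
2051: October 12 is Thursday.
2052: Saturday (+2)
October 12 falls on a Saturday in 2052.

2052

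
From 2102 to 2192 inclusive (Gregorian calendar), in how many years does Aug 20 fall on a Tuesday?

Track Aug 20's weekday year by year (advancing +1, or +2 across a Feb 29):
  2102: Sun  2103: Mon (+1)  2104: Wed (+2)  2105: Thu (+1)  2106: Fri (+1)
  2107: Sat (+1)  2108: Mon (+2)  2109: Tue (+1) ✓  2110: Wed (+1)  2111: Thu (+1)
  2112: Sat (+2)  2113: Sun (+1)  2114: Mon (+1)  2115: Tue (+1) ✓  … (63 more years) …
  2179: Fri (+1)  2180: Sun (+2)  2181: Mon (+1)  2182: Tue (+1) ✓  2183: Wed (+1)
  2184: Fri (+2)  2185: Sat (+1)  2186: Sun (+1)  2187: Mon (+1)  2188: Wed (+2)
  2189: Thu (+1)  2190: Fri (+1)  2191: Sat (+1)  2192: Mon (+2)
Tuesday years: 2109, 2115, 2120, 2126, 2137, 2143, 2148, 2154, 2165, 2171, 2176, 2182 — 12 in total.

12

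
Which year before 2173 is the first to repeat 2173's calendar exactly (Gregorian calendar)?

2162

Two years share a calendar iff Jan 1 falls on the same weekday and both are leap or both are common. 2173: Jan 1 is Friday, common year.
2172: Jan 1 Wednesday, leap
2171: Jan 1 Tuesday, common
2170: Jan 1 Monday, common
2169: Jan 1 Sunday, common
2168: Jan 1 Friday, leap
2167: Jan 1 Thursday, common
2166: Jan 1 Wednesday, common
2165: Jan 1 Tuesday, common
2164: Jan 1 Sunday, leap
2163: Jan 1 Saturday, common
2162: Jan 1 Friday, common
2162 matches on both conditions.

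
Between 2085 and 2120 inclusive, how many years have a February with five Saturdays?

1

February has 28 days (29 in leap years); it has five Saturdays when Saturday falls among the first (month-length − 28) days — i.e. when February 1 is Saturday in a leap year (never in a common year).
February 1 by year: 2085:Thu 2086:Fri 2087:Sat 2088:Sun 2089:Tue 2090:Wed 2091:Thu 2092:Fri 2093:Sun 2094:Mon 2095:Tue 2096:Wed 2097:Fri 2098:Sat 2099:Sun …(6 more)… 2106:Mon 2107:Tue 2108:Wed 2109:Fri 2110:Sat 2111:Sun 2112:Mon 2113:Wed 2114:Thu 2115:Fri 2116:Sat✓ 2117:Mon 2118:Tue 2119:Wed 2120:Thu
Years with five Saturdays: 2116 → 1.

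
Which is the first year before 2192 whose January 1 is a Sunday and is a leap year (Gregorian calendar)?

2164

Jan 1 advances by 2 weekdays after a leap year and by 1 after a common year.
2192: Jan 1 is Sunday (leap).
2191: Saturday
2190: Friday
2189: Thursday
2188: Tuesday (leap)
2187: Monday
2186: Sunday
2185: Saturday
2184: Thursday (leap)
2183: Wednesday
2182: Tuesday
2181: Monday
2180: Saturday (leap)
2179: Friday
2178: Thursday
2177: Wednesday
2176: Monday (leap)
2175: Sunday
2174: Saturday
2173: Friday
2172: Wednesday (leap)
2171: Tuesday
2170: Monday
2169: Sunday
2168: Friday (leap)
2167: Thursday
2166: Wednesday
2165: Tuesday
2164: Sunday (leap)
2164 begins on a Sunday and is a leap year.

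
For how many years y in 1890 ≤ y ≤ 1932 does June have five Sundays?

12

June has 30 days; it has five Sundays when Sunday falls among the first (month-length − 28) days — i.e. when June 1 is one of Sunday/Saturday.
June 1 by year: 1890:Sun✓ 1891:Mon 1892:Wed 1893:Thu 1894:Fri 1895:Sat✓ 1896:Mon 1897:Tue 1898:Wed 1899:Thu 1900:Fri 1901:Sat✓ 1902:Sun✓ 1903:Mon 1904:Wed …(13 more)… 1918:Sat✓ 1919:Sun✓ 1920:Tue 1921:Wed 1922:Thu 1923:Fri 1924:Sun✓ 1925:Mon 1926:Tue 1927:Wed 1928:Fri 1929:Sat✓ 1930:Sun✓ 1931:Mon 1932:Wed
Years with five Sundays: 1890, 1895, 1901, 1902, 1907, 1912, 1913, 1918, 1919, 1924, 1929, 1930 → 12.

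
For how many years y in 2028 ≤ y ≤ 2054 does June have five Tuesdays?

7

June has 30 days; it has five Tuesdays when Tuesday falls among the first (month-length − 28) days — i.e. when June 1 is one of Tuesday/Monday.
June 1 by year: 2028:Thu 2029:Fri 2030:Sat 2031:Sun 2032:Tue✓ 2033:Wed 2034:Thu 2035:Fri 2036:Sun 2037:Mon✓ 2038:Tue✓ 2039:Wed 2040:Fri 2041:Sat 2042:Sun 2043:Mon✓ 2044:Wed 2045:Thu 2046:Fri 2047:Sat 2048:Mon✓ 2049:Tue✓ 2050:Wed 2051:Thu 2052:Sat 2053:Sun 2054:Mon✓
Years with five Tuesdays: 2032, 2037, 2038, 2043, 2048, 2049, 2054 → 7.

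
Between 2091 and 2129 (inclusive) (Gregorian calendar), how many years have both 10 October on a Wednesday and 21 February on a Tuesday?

Check each year's weekday for 10 October and 21 February:
  2091: Wed/Wed  2092: Fri/Thu  2093: Sat/Sat  2094: Sun/Sun  2095: Mon/Mon  2096: Wed/Tue ✓  2097: Thu/Thu  2098: Fri/Fri  2099: Sat/Sat  2100: Sun/Sun  2101: Mon/Mon  2102: Tue/Tue  2103: Wed/Wed  2104: Fri/Thu  …(11 more)…  2116: Sat/Fri  2117: Sun/Sun  2118: Mon/Mon  2119: Tue/Tue  2120: Thu/Wed  2121: Fri/Fri  2122: Sat/Sat  2123: Sun/Sun  2124: Tue/Mon  2125: Wed/Wed  2126: Thu/Thu  2127: Fri/Fri  2128: Sun/Sat  2129: Mon/Mon
Both conditions hold in: 2096, 2108 — 2.

2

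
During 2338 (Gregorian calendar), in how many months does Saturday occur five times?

5

A month of length L has five Saturdays iff its first Saturday is on day ≤ L−28 (so day 1–3 in a 31-day month, 1–2 in a 30-day month, day 1 in a leap February).
Checking each month of 2338: Jan starts Sat (31d) ✓; Feb starts Tue (28d); Mar starts Tue (31d); Apr starts Fri (30d) ✓; May starts Sun (31d); Jun starts Wed (30d); Jul starts Fri (31d) ✓; Aug starts Mon (31d); Sep starts Thu (30d); Oct starts Sat (31d) ✓; Nov starts Tue (30d); Dec starts Thu (31d) ✓.
Five-Saturday months: January, April, July, October, December → 5.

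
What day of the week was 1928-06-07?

Thursday

January 1, 1928 is a Sunday.
June 7 is day 159 of the year, i.e. 158 days after Jan 1.
158 mod 7 = 4, so advance 4 weekdays from Sunday: Thursday.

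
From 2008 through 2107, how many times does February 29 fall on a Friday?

5

Leap years in 2008–2107: 24 of them.
Feb 29 weekday advances by 5 (mod 7) from one leap year to the next four years later (or differs when a century non-leap intervenes).
Leap-day weekdays: 2008:Fri✓ 2012:Wed 2016:Mon 2020:Sat 2024:Thu 2028:Tue 2032:Sun 2036:Fri✓ 2040:Wed 2044:Mon 2048:Sat 2052:Thu 2056:Tue 2060:Sun 2064:Fri✓ 2068:Wed 2072:Mon 2076:Sat 2080:Thu 2084:Tue 2088:Sun 2092:Fri✓ 2096:Wed 2104:Fri✓
Friday: 2008, 2036, 2064, 2092, 2104 → 5.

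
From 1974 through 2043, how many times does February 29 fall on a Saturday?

Leap years in 1974–2043: 17 of them.
Feb 29 weekday advances by 5 (mod 7) from one leap year to the next four years later (or differs when a century non-leap intervenes).
Leap-day weekdays: 1976:Sun 1980:Fri 1984:Wed 1988:Mon 1992:Sat✓ 1996:Thu 2000:Tue 2004:Sun 2008:Fri 2012:Wed 2016:Mon 2020:Sat✓ 2024:Thu 2028:Tue 2032:Sun 2036:Fri 2040:Wed
Saturday: 1992, 2020 → 2.

2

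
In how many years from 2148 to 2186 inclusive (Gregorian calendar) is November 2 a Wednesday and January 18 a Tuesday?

Check each year's weekday for November 2 and January 18:
  2148: Sat/Thu  2149: Sun/Sat  2150: Mon/Sun  2151: Tue/Mon  2152: Thu/Tue  2153: Fri/Thu  2154: Sat/Fri  2155: Sun/Sat  2156: Tue/Sun  2157: Wed/Tue ✓  2158: Thu/Wed  2159: Fri/Thu  2160: Sun/Fri  2161: Mon/Sun  …(11 more)…  2173: Tue/Mon  2174: Wed/Tue ✓  2175: Thu/Wed  2176: Sat/Thu  2177: Sun/Sat  2178: Mon/Sun  2179: Tue/Mon  2180: Thu/Tue  2181: Fri/Thu  2182: Sat/Fri  2183: Sun/Sat  2184: Tue/Sun  2185: Wed/Tue ✓  2186: Thu/Wed
Both conditions hold in: 2157, 2163, 2174, 2185 — 4.

4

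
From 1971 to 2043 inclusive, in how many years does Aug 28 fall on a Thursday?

Track Aug 28's weekday year by year (advancing +1, or +2 across a Feb 29):
  1971: Sat  1972: Mon (+2)  1973: Tue (+1)  1974: Wed (+1)  1975: Thu (+1) ✓
  1976: Sat (+2)  1977: Sun (+1)  1978: Mon (+1)  1979: Tue (+1)  1980: Thu (+2) ✓
  1981: Fri (+1)  1982: Sat (+1)  1983: Sun (+1)  1984: Tue (+2)  … (45 more years) …
  2030: Wed (+1)  2031: Thu (+1) ✓  2032: Sat (+2)  2033: Sun (+1)  2034: Mon (+1)
  2035: Tue (+1)  2036: Thu (+2) ✓  2037: Fri (+1)  2038: Sat (+1)  2039: Sun (+1)
  2040: Tue (+2)  2041: Wed (+1)  2042: Thu (+1) ✓  2043: Fri (+1)
Thursday years: 1975, 1980, 1986, 1997, 2003, 2008, 2014, 2025, 2031, 2036, 2042 — 11 in total.

11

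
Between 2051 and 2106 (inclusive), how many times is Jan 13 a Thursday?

8

Track Jan 13's weekday year by year (advancing +1, or +2 across a Feb 29):
  2051: Fri  2052: Sat (+1)  2053: Mon (+2)  2054: Tue (+1)  2055: Wed (+1)
  2056: Thu (+1) ✓  2057: Sat (+2)  2058: Sun (+1)  2059: Mon (+1)  2060: Tue (+1)
  2061: Thu (+2) ✓  2062: Fri (+1)  2063: Sat (+1)  2064: Sun (+1)  … (28 more years) …
  2093: Tue (+2)  2094: Wed (+1)  2095: Thu (+1) ✓  2096: Fri (+1)  2097: Sun (+2)
  2098: Mon (+1)  2099: Tue (+1)  2100: Wed (+1)  2101: Thu (+1) ✓  2102: Fri (+1)
  2103: Sat (+1)  2104: Sun (+1)  2105: Tue (+2)  2106: Wed (+1)
Thursday years: 2056, 2061, 2067, 2078, 2084, 2089, 2095, 2101 — 8 in total.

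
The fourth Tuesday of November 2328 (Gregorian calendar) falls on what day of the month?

27

November 1, 2328 is a Thursday, so the first Tuesday is the 6th.
The fourth Tuesday is 6 + 21 = 27.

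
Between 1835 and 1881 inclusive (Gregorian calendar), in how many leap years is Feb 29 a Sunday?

2

Leap years in 1835–1881: 12 of them.
Feb 29 weekday advances by 5 (mod 7) from one leap year to the next four years later (or differs when a century non-leap intervenes).
Leap-day weekdays: 1836:Mon 1840:Sat 1844:Thu 1848:Tue 1852:Sun✓ 1856:Fri 1860:Wed 1864:Mon 1868:Sat 1872:Thu 1876:Tue 1880:Sun✓
Sunday: 1852, 1880 → 2.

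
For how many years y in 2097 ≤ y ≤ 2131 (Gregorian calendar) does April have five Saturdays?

10

April has 30 days; it has five Saturdays when Saturday falls among the first (month-length − 28) days — i.e. when April 1 is one of Saturday/Friday.
April 1 by year: 2097:Mon 2098:Tue 2099:Wed 2100:Thu 2101:Fri✓ 2102:Sat✓ 2103:Sun 2104:Tue 2105:Wed 2106:Thu 2107:Fri✓ 2108:Sun 2109:Mon 2110:Tue 2111:Wed …(5 more)… 2117:Thu 2118:Fri✓ 2119:Sat✓ 2120:Mon 2121:Tue 2122:Wed 2123:Thu 2124:Sat✓ 2125:Sun 2126:Mon 2127:Tue 2128:Thu 2129:Fri✓ 2130:Sat✓ 2131:Sun
Years with five Saturdays: 2101, 2102, 2107, 2112, 2113, 2118, 2119, 2124, 2129, 2130 → 10.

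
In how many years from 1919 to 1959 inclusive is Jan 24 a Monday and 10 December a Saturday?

5

Check each year's weekday for Jan 24 and 10 December:
  1919: Fri/Wed  1920: Sat/Fri  1921: Mon/Sat ✓  1922: Tue/Sun  1923: Wed/Mon  1924: Thu/Wed  1925: Sat/Thu  1926: Sun/Fri  1927: Mon/Sat ✓  1928: Tue/Mon  1929: Thu/Tue  1930: Fri/Wed  1931: Sat/Thu  1932: Sun/Sat  …(13 more)…  1946: Thu/Tue  1947: Fri/Wed  1948: Sat/Fri  1949: Mon/Sat ✓  1950: Tue/Sun  1951: Wed/Mon  1952: Thu/Wed  1953: Sat/Thu  1954: Sun/Fri  1955: Mon/Sat ✓  1956: Tue/Mon  1957: Thu/Tue  1958: Fri/Wed  1959: Sat/Thu
Both conditions hold in: 1921, 1927, 1938, 1949, 1955 — 5.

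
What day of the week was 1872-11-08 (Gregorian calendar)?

January 1, 1872 is a Monday.
November 8 is day 313 of the year, i.e. 312 days after Jan 1.
312 mod 7 = 4, so advance 4 weekdays from Monday: Friday.

Friday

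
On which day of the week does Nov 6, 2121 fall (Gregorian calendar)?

Thursday

January 1, 2121 is a Wednesday.
November 6 is day 310 of the year, i.e. 309 days after Jan 1.
309 mod 7 = 1, so advance 1 weekday from Wednesday: Thursday.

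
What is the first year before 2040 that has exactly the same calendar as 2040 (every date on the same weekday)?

Two years share a calendar iff Jan 1 falls on the same weekday and both are leap or both are common. 2040: Jan 1 is Sunday, leap year.
2039: Jan 1 Saturday, common
2038: Jan 1 Friday, common
2037: Jan 1 Thursday, common
2036: Jan 1 Tuesday, leap
2035: Jan 1 Monday, common
2034: Jan 1 Sunday, common
2033: Jan 1 Saturday, common
2032: Jan 1 Thursday, leap
2031: Jan 1 Wednesday, common
2030: Jan 1 Tuesday, common
2029: Jan 1 Monday, common
2028: Jan 1 Saturday, leap
2027: Jan 1 Friday, common
2026: Jan 1 Thursday, common
2025: Jan 1 Wednesday, common
2024: Jan 1 Monday, leap
2023: Jan 1 Sunday, common
2022: Jan 1 Saturday, common
2021: Jan 1 Friday, common
2020: Jan 1 Wednesday, leap
2019: Jan 1 Tuesday, common
2018: Jan 1 Monday, common
2017: Jan 1 Sunday, common
2016: Jan 1 Friday, leap
2015: Jan 1 Thursday, common
2014: Jan 1 Wednesday, common
2013: Jan 1 Tuesday, common
2012: Jan 1 Sunday, leap
2012 matches on both conditions.

2012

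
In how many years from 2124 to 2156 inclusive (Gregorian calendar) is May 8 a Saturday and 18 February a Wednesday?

2

Check each year's weekday for May 8 and 18 February:
  2124: Mon/Fri  2125: Tue/Sun  2126: Wed/Mon  2127: Thu/Tue  2128: Sat/Wed ✓  2129: Sun/Fri  2130: Mon/Sat  2131: Tue/Sun  2132: Thu/Mon  2133: Fri/Wed  2134: Sat/Thu  2135: Sun/Fri  2136: Tue/Sat  2137: Wed/Mon  …(5 more)…  2143: Wed/Mon  2144: Fri/Tue  2145: Sat/Thu  2146: Sun/Fri  2147: Mon/Sat  2148: Wed/Sun  2149: Thu/Tue  2150: Fri/Wed  2151: Sat/Thu  2152: Mon/Fri  2153: Tue/Sun  2154: Wed/Mon  2155: Thu/Tue  2156: Sat/Wed ✓
Both conditions hold in: 2128, 2156 — 2.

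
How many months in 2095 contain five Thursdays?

A month of length L has five Thursdays iff its first Thursday is on day ≤ L−28 (so day 1–3 in a 31-day month, 1–2 in a 30-day month, day 1 in a leap February).
Checking each month of 2095: Jan starts Sat (31d); Feb starts Tue (28d); Mar starts Tue (31d) ✓; Apr starts Fri (30d); May starts Sun (31d); Jun starts Wed (30d) ✓; Jul starts Fri (31d); Aug starts Mon (31d); Sep starts Thu (30d) ✓; Oct starts Sat (31d); Nov starts Tue (30d); Dec starts Thu (31d) ✓.
Five-Thursday months: March, June, September, December → 4.

4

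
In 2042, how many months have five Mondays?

4

A month of length L has five Mondays iff its first Monday is on day ≤ L−28 (so day 1–3 in a 31-day month, 1–2 in a 30-day month, day 1 in a leap February).
Checking each month of 2042: Jan starts Wed (31d); Feb starts Sat (28d); Mar starts Sat (31d) ✓; Apr starts Tue (30d); May starts Thu (31d); Jun starts Sun (30d) ✓; Jul starts Tue (31d); Aug starts Fri (31d); Sep starts Mon (30d) ✓; Oct starts Wed (31d); Nov starts Sat (30d); Dec starts Mon (31d) ✓.
Five-Monday months: March, June, September, December → 4.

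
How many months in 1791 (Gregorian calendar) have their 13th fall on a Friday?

Check the 13th of each month of 1791: Jan 13: Thu, Feb 13: Sun, Mar 13: Sun, Apr 13: Wed, May 13: Fri, Jun 13: Mon, Jul 13: Wed, Aug 13: Sat, Sep 13: Tue, Oct 13: Thu, Nov 13: Sun, Dec 13: Tue.
Friday occurs in May — 1 month.

1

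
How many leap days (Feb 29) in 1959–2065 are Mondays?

4

Leap years in 1959–2065: 27 of them.
Feb 29 weekday advances by 5 (mod 7) from one leap year to the next four years later (or differs when a century non-leap intervenes).
Leap-day weekdays: 1960:Mon✓ 1964:Sat 1968:Thu 1972:Tue 1976:Sun 1980:Fri 1984:Wed 1988:Mon✓ 1992:Sat 1996:Thu 2000:Tue 2004:Sun 2008:Fri 2012:Wed 2016:Mon✓ 2020:Sat 2024:Thu 2028:Tue 2032:Sun 2036:Fri 2040:Wed 2044:Mon✓ 2048:Sat 2052:Thu 2056:Tue 2060:Sun 2064:Fri
Monday: 1960, 1988, 2016, 2044 → 4.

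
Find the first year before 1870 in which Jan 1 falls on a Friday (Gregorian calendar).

Jan 1 advances by 2 weekdays after a leap year and by 1 after a common year.
1870: Jan 1 is Saturday.
1869: Friday
1869 begins on a Friday

1869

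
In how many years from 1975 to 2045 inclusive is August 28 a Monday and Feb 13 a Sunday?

2

Check each year's weekday for August 28 and Feb 13:
  1975: Thu/Thu  1976: Sat/Fri  1977: Sun/Sun  1978: Mon/Mon  1979: Tue/Tue  1980: Thu/Wed  1981: Fri/Fri  1982: Sat/Sat  1983: Sun/Sun  1984: Tue/Mon  1985: Wed/Wed  1986: Thu/Thu  1987: Fri/Fri  1988: Sun/Sat  …(43 more)…  2032: Sat/Fri  2033: Sun/Sun  2034: Mon/Mon  2035: Tue/Tue  2036: Thu/Wed  2037: Fri/Fri  2038: Sat/Sat  2039: Sun/Sun  2040: Tue/Mon  2041: Wed/Wed  2042: Thu/Thu  2043: Fri/Fri  2044: Sun/Sat  2045: Mon/Mon
Both conditions hold in: 2000, 2028 — 2.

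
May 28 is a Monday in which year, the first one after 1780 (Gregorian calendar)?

1781

From one year to the next, a fixed date's weekday advances by 1, or by 2 when a Feb 29 lies between the two dates.
1780: May 28 is Sunday.
1781: Monday (+1)
May 28 falls on a Monday in 1781.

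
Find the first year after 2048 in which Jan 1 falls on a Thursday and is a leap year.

2060

Jan 1 advances by 2 weekdays after a leap year and by 1 after a common year.
2048: Jan 1 is Wednesday (leap).
2049: Friday
2050: Saturday
2051: Sunday
2052: Monday (leap)
2053: Wednesday
2054: Thursday
2055: Friday
2056: Saturday (leap)
2057: Monday
2058: Tuesday
2059: Wednesday
2060: Thursday (leap)
2060 begins on a Thursday and is a leap year.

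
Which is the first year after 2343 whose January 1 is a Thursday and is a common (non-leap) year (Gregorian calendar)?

Jan 1 advances by 2 weekdays after a leap year and by 1 after a common year.
2343: Jan 1 is Friday.
2344: Saturday (leap)
2345: Monday
2346: Tuesday
2347: Wednesday
2348: Thursday (leap)
2349: Saturday
2350: Sunday
2351: Monday
2352: Tuesday (leap)
2353: Thursday
2353 begins on a Thursday and is a common year.

2353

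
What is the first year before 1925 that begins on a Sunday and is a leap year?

Jan 1 advances by 2 weekdays after a leap year and by 1 after a common year.
1925: Jan 1 is Thursday.
1924: Tuesday (leap)
1923: Monday
1922: Sunday
1921: Saturday
1920: Thursday (leap)
1919: Wednesday
1918: Tuesday
1917: Monday
1916: Saturday (leap)
1915: Friday
1914: Thursday
1913: Wednesday
1912: Monday (leap)
1911: Sunday
1910: Saturday
1909: Friday
1908: Wednesday (leap)
1907: Tuesday
1906: Monday
1905: Sunday
1904: Friday (leap)
1903: Thursday
1902: Wednesday
1901: Tuesday
1900: Monday
1899: Sunday
1898: Saturday
1897: Friday
1896: Wednesday (leap)
1895: Tuesday
1894: Monday
1893: Sunday
1892: Friday (leap)
1891: Thursday
1890: Wednesday
1889: Tuesday
1888: Sunday (leap)
1888 begins on a Sunday and is a leap year.

1888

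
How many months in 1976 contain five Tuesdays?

4

A month of length L has five Tuesdays iff its first Tuesday is on day ≤ L−28 (so day 1–3 in a 31-day month, 1–2 in a 30-day month, day 1 in a leap February).
Checking each month of 1976: Jan starts Thu (31d); Feb starts Sun (29d); Mar starts Mon (31d) ✓; Apr starts Thu (30d); May starts Sat (31d); Jun starts Tue (30d) ✓; Jul starts Thu (31d); Aug starts Sun (31d) ✓; Sep starts Wed (30d); Oct starts Fri (31d); Nov starts Mon (30d) ✓; Dec starts Wed (31d).
Five-Tuesday months: March, June, August, November → 4.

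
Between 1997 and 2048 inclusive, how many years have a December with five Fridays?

21

December has 31 days; it has five Fridays when Friday falls among the first (month-length − 28) days — i.e. when December 1 is one of Friday/Thursday/Wednesday.
December 1 by year: 1997:Mon 1998:Tue 1999:Wed✓ 2000:Fri✓ 2001:Sat 2002:Sun 2003:Mon 2004:Wed✓ 2005:Thu✓ 2006:Fri✓ 2007:Sat 2008:Mon 2009:Tue 2010:Wed✓ 2011:Thu✓ …(22 more)… 2034:Fri✓ 2035:Sat 2036:Mon 2037:Tue 2038:Wed✓ 2039:Thu✓ 2040:Sat 2041:Sun 2042:Mon 2043:Tue 2044:Thu✓ 2045:Fri✓ 2046:Sat 2047:Sun 2048:Tue
Years with five Fridays: 1999, 2000, 2004, 2005, 2006, 2010, 2011, 2016, 2017, 2021, 2022, 2023, 2027, 2028, 2032, 2033, 2034, 2038, 2039, 2044, 2045 → 21.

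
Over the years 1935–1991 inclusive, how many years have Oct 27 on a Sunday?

9

Track Oct 27's weekday year by year (advancing +1, or +2 across a Feb 29):
  1935: Sun ✓  1936: Tue (+2)  1937: Wed (+1)  1938: Thu (+1)  1939: Fri (+1)
  1940: Sun (+2) ✓  1941: Mon (+1)  1942: Tue (+1)  1943: Wed (+1)  1944: Fri (+2)
  1945: Sat (+1)  1946: Sun (+1) ✓  1947: Mon (+1)  1948: Wed (+2)  … (29 more years) …
  1978: Fri (+1)  1979: Sat (+1)  1980: Mon (+2)  1981: Tue (+1)  1982: Wed (+1)
  1983: Thu (+1)  1984: Sat (+2)  1985: Sun (+1) ✓  1986: Mon (+1)  1987: Tue (+1)
  1988: Thu (+2)  1989: Fri (+1)  1990: Sat (+1)  1991: Sun (+1) ✓
Sunday years: 1935, 1940, 1946, 1957, 1963, 1968, 1974, 1985, 1991 — 9 in total.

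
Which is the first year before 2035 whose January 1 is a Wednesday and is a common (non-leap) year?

Jan 1 advances by 2 weekdays after a leap year and by 1 after a common year.
2035: Jan 1 is Monday.
2034: Sunday
2033: Saturday
2032: Thursday (leap)
2031: Wednesday
2031 begins on a Wednesday and is a common year.

2031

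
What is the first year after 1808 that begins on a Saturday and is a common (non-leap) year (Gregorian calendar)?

Jan 1 advances by 2 weekdays after a leap year and by 1 after a common year.
1808: Jan 1 is Friday (leap).
1809: Sunday
1810: Monday
1811: Tuesday
1812: Wednesday (leap)
1813: Friday
1814: Saturday
1814 begins on a Saturday and is a common year.

1814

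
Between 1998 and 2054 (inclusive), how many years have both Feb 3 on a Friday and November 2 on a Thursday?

Check each year's weekday for Feb 3 and November 2:
  1998: Tue/Mon  1999: Wed/Tue  2000: Thu/Thu  2001: Sat/Fri  2002: Sun/Sat  2003: Mon/Sun  2004: Tue/Tue  2005: Thu/Wed  2006: Fri/Thu ✓  2007: Sat/Fri  2008: Sun/Sun  2009: Tue/Mon  2010: Wed/Tue  2011: Thu/Wed  …(29 more)…  2041: Sun/Sat  2042: Mon/Sun  2043: Tue/Mon  2044: Wed/Wed  2045: Fri/Thu ✓  2046: Sat/Fri  2047: Sun/Sat  2048: Mon/Mon  2049: Wed/Tue  2050: Thu/Wed  2051: Fri/Thu ✓  2052: Sat/Sat  2053: Mon/Sun  2054: Tue/Mon
Both conditions hold in: 2006, 2017, 2023, 2034, 2045, 2051 — 6.

6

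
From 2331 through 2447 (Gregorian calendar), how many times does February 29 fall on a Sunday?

Leap years in 2331–2447: 29 of them.
Feb 29 weekday advances by 5 (mod 7) from one leap year to the next four years later (or differs when a century non-leap intervenes).
Leap-day weekdays: 2332:Mon 2336:Sat 2340:Thu 2344:Tue 2348:Sun✓ 2352:Fri 2356:Wed 2360:Mon 2364:Sat 2368:Thu 2372:Tue 2376:Sun✓ 2380:Fri …(3 more)… 2396:Thu 2400:Tue 2404:Sun✓ 2408:Fri 2412:Wed 2416:Mon 2420:Sat 2424:Thu 2428:Tue 2432:Sun✓ 2436:Fri 2440:Wed 2444:Mon
Sunday: 2348, 2376, 2404, 2432 → 4.

4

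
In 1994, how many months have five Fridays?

A month of length L has five Fridays iff its first Friday is on day ≤ L−28 (so day 1–3 in a 31-day month, 1–2 in a 30-day month, day 1 in a leap February).
Checking each month of 1994: Jan starts Sat (31d); Feb starts Tue (28d); Mar starts Tue (31d); Apr starts Fri (30d) ✓; May starts Sun (31d); Jun starts Wed (30d); Jul starts Fri (31d) ✓; Aug starts Mon (31d); Sep starts Thu (30d) ✓; Oct starts Sat (31d); Nov starts Tue (30d); Dec starts Thu (31d) ✓.
Five-Friday months: April, July, September, December → 4.

4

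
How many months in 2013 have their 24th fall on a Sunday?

Check the 24th of each month of 2013: Jan 24: Thu, Feb 24: Sun, Mar 24: Sun, Apr 24: Wed, May 24: Fri, Jun 24: Mon, Jul 24: Wed, Aug 24: Sat, Sep 24: Tue, Oct 24: Thu, Nov 24: Sun, Dec 24: Tue.
Sunday occurs in February, March, November — 3 months.

3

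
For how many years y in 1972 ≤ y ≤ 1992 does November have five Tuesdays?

5

November has 30 days; it has five Tuesdays when Tuesday falls among the first (month-length − 28) days — i.e. when November 1 is one of Tuesday/Monday.
November 1 by year: 1972:Wed 1973:Thu 1974:Fri 1975:Sat 1976:Mon✓ 1977:Tue✓ 1978:Wed 1979:Thu 1980:Sat 1981:Sun 1982:Mon✓ 1983:Tue✓ 1984:Thu 1985:Fri 1986:Sat 1987:Sun 1988:Tue✓ 1989:Wed 1990:Thu 1991:Fri 1992:Sun
Years with five Tuesdays: 1976, 1977, 1982, 1983, 1988 → 5.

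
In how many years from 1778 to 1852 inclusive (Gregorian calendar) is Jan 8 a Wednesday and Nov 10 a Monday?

Check each year's weekday for Jan 8 and Nov 10:
  1778: Thu/Tue  1779: Fri/Wed  1780: Sat/Fri  1781: Mon/Sat  1782: Tue/Sun  1783: Wed/Mon ✓  1784: Thu/Wed  1785: Sat/Thu  1786: Sun/Fri  1787: Mon/Sat  1788: Tue/Mon  1789: Thu/Tue  1790: Fri/Wed  1791: Sat/Thu  …(47 more)…  1839: Tue/Sun  1840: Wed/Tue  1841: Fri/Wed  1842: Sat/Thu  1843: Sun/Fri  1844: Mon/Sun  1845: Wed/Mon ✓  1846: Thu/Tue  1847: Fri/Wed  1848: Sat/Fri  1849: Mon/Sat  1850: Tue/Sun  1851: Wed/Mon ✓  1852: Thu/Wed
Both conditions hold in: 1783, 1794, 1800, 1806, 1817, 1823, 1834, 1845, 1851 — 9.

9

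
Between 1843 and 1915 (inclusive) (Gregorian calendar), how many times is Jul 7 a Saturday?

10

Track Jul 7's weekday year by year (advancing +1, or +2 across a Feb 29):
  1843: Fri  1844: Sun (+2)  1845: Mon (+1)  1846: Tue (+1)  1847: Wed (+1)
  1848: Fri (+2)  1849: Sat (+1) ✓  1850: Sun (+1)  1851: Mon (+1)  1852: Wed (+2)
  1853: Thu (+1)  1854: Fri (+1)  1855: Sat (+1) ✓  1856: Mon (+2)  … (45 more years) …
  1902: Mon (+1)  1903: Tue (+1)  1904: Thu (+2)  1905: Fri (+1)  1906: Sat (+1) ✓
  1907: Sun (+1)  1908: Tue (+2)  1909: Wed (+1)  1910: Thu (+1)  1911: Fri (+1)
  1912: Sun (+2)  1913: Mon (+1)  1914: Tue (+1)  1915: Wed (+1)
Saturday years: 1849, 1855, 1860, 1866, 1877, 1883, 1888, 1894, 1900, 1906 — 10 in total.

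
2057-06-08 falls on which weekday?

Friday

January 1, 2057 is a Monday.
June 8 is day 159 of the year, i.e. 158 days after Jan 1.
158 mod 7 = 4, so advance 4 weekdays from Monday: Friday.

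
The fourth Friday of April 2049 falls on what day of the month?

23

April 1, 2049 is a Thursday, so the first Friday is the 2nd.
The fourth Friday is 2 + 21 = 23.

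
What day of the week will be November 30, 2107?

Wednesday

January 1, 2107 is a Saturday.
November 30 is day 334 of the year, i.e. 333 days after Jan 1.
333 mod 7 = 4, so advance 4 weekdays from Saturday: Wednesday.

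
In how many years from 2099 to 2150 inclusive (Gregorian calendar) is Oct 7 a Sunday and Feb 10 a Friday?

2

Check each year's weekday for Oct 7 and Feb 10:
  2099: Wed/Tue  2100: Thu/Wed  2101: Fri/Thu  2102: Sat/Fri  2103: Sun/Sat  2104: Tue/Sun  2105: Wed/Tue  2106: Thu/Wed  2107: Fri/Thu  2108: Sun/Fri ✓  2109: Mon/Sun  2110: Tue/Mon  2111: Wed/Tue  2112: Fri/Wed  …(24 more)…  2137: Mon/Sun  2138: Tue/Mon  2139: Wed/Tue  2140: Fri/Wed  2141: Sat/Fri  2142: Sun/Sat  2143: Mon/Sun  2144: Wed/Mon  2145: Thu/Wed  2146: Fri/Thu  2147: Sat/Fri  2148: Mon/Sat  2149: Tue/Mon  2150: Wed/Tue
Both conditions hold in: 2108, 2136 — 2.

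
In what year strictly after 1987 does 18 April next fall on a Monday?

From one year to the next, a fixed date's weekday advances by 1, or by 2 when a Feb 29 lies between the two dates.
1987: April 18 is Saturday.
1988: Monday (+2)
18 April falls on a Monday in 1988.

1988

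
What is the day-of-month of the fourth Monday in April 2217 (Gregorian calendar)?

April 1, 2217 is a Tuesday, so the first Monday is the 7th.
The fourth Monday is 7 + 21 = 28.

28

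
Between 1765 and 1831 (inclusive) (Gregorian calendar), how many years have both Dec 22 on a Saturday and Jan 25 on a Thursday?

Check each year's weekday for Dec 22 and Jan 25:
  1765: Sun/Fri  1766: Mon/Sat  1767: Tue/Sun  1768: Thu/Mon  1769: Fri/Wed  1770: Sat/Thu ✓  1771: Sun/Fri  1772: Tue/Sat  1773: Wed/Mon  1774: Thu/Tue  1775: Fri/Wed  1776: Sun/Thu  1777: Mon/Sat  1778: Tue/Sun  …(39 more)…  1818: Tue/Sun  1819: Wed/Mon  1820: Fri/Tue  1821: Sat/Thu ✓  1822: Sun/Fri  1823: Mon/Sat  1824: Wed/Sun  1825: Thu/Tue  1826: Fri/Wed  1827: Sat/Thu ✓  1828: Mon/Fri  1829: Tue/Sun  1830: Wed/Mon  1831: Thu/Tue
Both conditions hold in: 1770, 1781, 1787, 1798, 1810, 1821, 1827 — 7.

7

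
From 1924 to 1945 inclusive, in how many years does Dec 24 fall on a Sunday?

3

Track Dec 24's weekday year by year (advancing +1, or +2 across a Feb 29):
  1924: Wed  1925: Thu (+1)  1926: Fri (+1)  1927: Sat (+1)  1928: Mon (+2)
  1929: Tue (+1)  1930: Wed (+1)  1931: Thu (+1)  1932: Sat (+2)  1933: Sun (+1) ✓
  1934: Mon (+1)  1935: Tue (+1)  1936: Thu (+2)  1937: Fri (+1)  1938: Sat (+1)
  1939: Sun (+1) ✓  1940: Tue (+2)  1941: Wed (+1)  1942: Thu (+1)  1943: Fri (+1)
  1944: Sun (+2) ✓  1945: Mon (+1)
Sunday years: 1933, 1939, 1944 — 3 in total.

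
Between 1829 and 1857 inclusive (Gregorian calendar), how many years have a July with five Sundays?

12

July has 31 days; it has five Sundays when Sunday falls among the first (month-length − 28) days — i.e. when July 1 is one of Sunday/Saturday/Friday.
July 1 by year: 1829:Wed 1830:Thu 1831:Fri✓ 1832:Sun✓ 1833:Mon 1834:Tue 1835:Wed 1836:Fri✓ 1837:Sat✓ 1838:Sun✓ 1839:Mon 1840:Wed 1841:Thu 1842:Fri✓ 1843:Sat✓ 1844:Mon 1845:Tue 1846:Wed 1847:Thu 1848:Sat✓ 1849:Sun✓ 1850:Mon 1851:Tue 1852:Thu 1853:Fri✓ 1854:Sat✓ 1855:Sun✓ 1856:Tue 1857:Wed
Years with five Sundays: 1831, 1832, 1836, 1837, 1838, 1842, 1843, 1848, 1849, 1853, 1854, 1855 → 12.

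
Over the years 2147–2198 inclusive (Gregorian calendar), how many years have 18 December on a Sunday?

Track 18 December's weekday year by year (advancing +1, or +2 across a Feb 29):
  2147: Mon  2148: Wed (+2)  2149: Thu (+1)  2150: Fri (+1)  2151: Sat (+1)
  2152: Mon (+2)  2153: Tue (+1)  2154: Wed (+1)  2155: Thu (+1)  2156: Sat (+2)
  2157: Sun (+1) ✓  2158: Mon (+1)  2159: Tue (+1)  2160: Thu (+2)  … (24 more years) …
  2185: Sun (+1) ✓  2186: Mon (+1)  2187: Tue (+1)  2188: Thu (+2)  2189: Fri (+1)
  2190: Sat (+1)  2191: Sun (+1) ✓  2192: Tue (+2)  2193: Wed (+1)  2194: Thu (+1)
  2195: Fri (+1)  2196: Sun (+2) ✓  2197: Mon (+1)  2198: Tue (+1)
Sunday years: 2157, 2163, 2168, 2174, 2185, 2191, 2196 — 7 in total.

7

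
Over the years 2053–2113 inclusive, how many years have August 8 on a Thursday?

Track August 8's weekday year by year (advancing +1, or +2 across a Feb 29):
  2053: Fri  2054: Sat (+1)  2055: Sun (+1)  2056: Tue (+2)  2057: Wed (+1)
  2058: Thu (+1) ✓  2059: Fri (+1)  2060: Sun (+2)  2061: Mon (+1)  2062: Tue (+1)
  2063: Wed (+1)  2064: Fri (+2)  2065: Sat (+1)  2066: Sun (+1)  … (33 more years) …
  2100: Sun (+1)  2101: Mon (+1)  2102: Tue (+1)  2103: Wed (+1)  2104: Fri (+2)
  2105: Sat (+1)  2106: Sun (+1)  2107: Mon (+1)  2108: Wed (+2)  2109: Thu (+1) ✓
  2110: Fri (+1)  2111: Sat (+1)  2112: Mon (+2)  2113: Tue (+1)
Thursday years: 2058, 2069, 2075, 2080, 2086, 2097, 2109 — 7 in total.

7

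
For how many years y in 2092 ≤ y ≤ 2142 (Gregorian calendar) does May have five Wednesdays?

May has 31 days; it has five Wednesdays when Wednesday falls among the first (month-length − 28) days — i.e. when May 1 is one of Wednesday/Tuesday/Monday.
May 1 by year: 2092:Thu 2093:Fri 2094:Sat 2095:Sun 2096:Tue✓ 2097:Wed✓ 2098:Thu 2099:Fri 2100:Sat 2101:Sun 2102:Mon✓ 2103:Tue✓ 2104:Thu 2105:Fri 2106:Sat …(21 more)… 2128:Sat 2129:Sun 2130:Mon✓ 2131:Tue✓ 2132:Thu 2133:Fri 2134:Sat 2135:Sun 2136:Tue✓ 2137:Wed✓ 2138:Thu 2139:Fri 2140:Sun 2141:Mon✓ 2142:Tue✓
Years with five Wednesdays: 2096, 2097, 2102, 2103, 2108, 2109, 2113, 2114, 2115, 2119, 2120, 2124, 2125, 2126, 2130, 2131, 2136, 2137, 2141, 2142 → 20.

20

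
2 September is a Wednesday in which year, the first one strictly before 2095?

2093

From one year to the next, a fixed date's weekday advances by 1, or by 2 when a Feb 29 lies between the two dates.
2095: September 2 is Friday.
2094: Thursday (−1)
2093: Wednesday (−1)
2 September falls on a Wednesday in 2093.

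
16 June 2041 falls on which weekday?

January 1, 2041 is a Tuesday.
June 16 is day 167 of the year, i.e. 166 days after Jan 1.
166 mod 7 = 5, so advance 5 weekdays from Tuesday: Sunday.

Sunday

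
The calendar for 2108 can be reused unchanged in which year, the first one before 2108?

2096

Two years share a calendar iff Jan 1 falls on the same weekday and both are leap or both are common. 2108: Jan 1 is Sunday, leap year.
2107: Jan 1 Saturday, common
2106: Jan 1 Friday, common
2105: Jan 1 Thursday, common
2104: Jan 1 Tuesday, leap
2103: Jan 1 Monday, common
2102: Jan 1 Sunday, common
2101: Jan 1 Saturday, common
2100: Jan 1 Friday, common
2099: Jan 1 Thursday, common
2098: Jan 1 Wednesday, common
2097: Jan 1 Tuesday, common
2096: Jan 1 Sunday, leap
2096 matches on both conditions.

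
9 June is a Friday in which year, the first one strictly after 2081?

2084

From one year to the next, a fixed date's weekday advances by 1, or by 2 when a Feb 29 lies between the two dates.
2081: June 9 is Monday.
2082: Tuesday (+1)
2083: Wednesday (+1)
2084: Friday (+2)
9 June falls on a Friday in 2084.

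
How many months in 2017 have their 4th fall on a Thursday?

Check the 4th of each month of 2017: Jan 4: Wed, Feb 4: Sat, Mar 4: Sat, Apr 4: Tue, May 4: Thu, Jun 4: Sun, Jul 4: Tue, Aug 4: Fri, Sep 4: Mon, Oct 4: Wed, Nov 4: Sat, Dec 4: Mon.
Thursday occurs in May — 1 month.

1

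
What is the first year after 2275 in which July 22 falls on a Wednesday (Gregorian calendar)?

From one year to the next, a fixed date's weekday advances by 1, or by 2 when a Feb 29 lies between the two dates.
2275: July 22 is Thursday.
2276: Saturday (+2)
2277: Sunday (+1)
2278: Monday (+1)
2279: Tuesday (+1)
2280: Thursday (+2)
2281: Friday (+1)
2282: Saturday (+1)
2283: Sunday (+1)
2284: Tuesday (+2)
2285: Wednesday (+1)
July 22 falls on a Wednesday in 2285.

2285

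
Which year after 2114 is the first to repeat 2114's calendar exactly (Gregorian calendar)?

2125

Two years share a calendar iff Jan 1 falls on the same weekday and both are leap or both are common. 2114: Jan 1 is Monday, common year.
2115: Jan 1 Tuesday, common
2116: Jan 1 Wednesday, leap
2117: Jan 1 Friday, common
2118: Jan 1 Saturday, common
2119: Jan 1 Sunday, common
2120: Jan 1 Monday, leap
2121: Jan 1 Wednesday, common
2122: Jan 1 Thursday, common
2123: Jan 1 Friday, common
2124: Jan 1 Saturday, leap
2125: Jan 1 Monday, common
2125 matches on both conditions.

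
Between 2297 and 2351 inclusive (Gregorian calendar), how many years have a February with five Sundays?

2

February has 28 days (29 in leap years); it has five Sundays when Sunday falls among the first (month-length − 28) days — i.e. when February 1 is Sunday in a leap year (never in a common year).
February 1 by year: 2297:Mon 2298:Tue 2299:Wed 2300:Thu 2301:Fri 2302:Sat 2303:Sun 2304:Mon 2305:Wed 2306:Thu 2307:Fri 2308:Sat 2309:Mon 2310:Tue 2311:Wed …(25 more)… 2337:Mon 2338:Tue 2339:Wed 2340:Thu 2341:Sat 2342:Sun 2343:Mon 2344:Tue 2345:Thu 2346:Fri 2347:Sat 2348:Sun✓ 2349:Tue 2350:Wed 2351:Thu
Years with five Sundays: 2320, 2348 → 2.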